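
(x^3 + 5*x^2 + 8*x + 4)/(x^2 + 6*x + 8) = (x^2 + 3*x + 2)/(x + 4)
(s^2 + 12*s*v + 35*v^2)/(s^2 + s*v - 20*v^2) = (s + 7*v)/(s - 4*v)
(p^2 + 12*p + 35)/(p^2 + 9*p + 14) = (p + 5)/(p + 2)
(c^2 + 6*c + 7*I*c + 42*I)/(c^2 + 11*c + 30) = (c + 7*I)/(c + 5)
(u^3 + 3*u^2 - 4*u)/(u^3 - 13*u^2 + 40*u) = (u^2 + 3*u - 4)/(u^2 - 13*u + 40)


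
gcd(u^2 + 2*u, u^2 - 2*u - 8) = u + 2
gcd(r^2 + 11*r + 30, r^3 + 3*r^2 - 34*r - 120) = r + 5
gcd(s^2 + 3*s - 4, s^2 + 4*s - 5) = s - 1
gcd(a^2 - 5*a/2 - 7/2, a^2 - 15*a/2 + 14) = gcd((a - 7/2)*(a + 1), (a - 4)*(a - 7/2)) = a - 7/2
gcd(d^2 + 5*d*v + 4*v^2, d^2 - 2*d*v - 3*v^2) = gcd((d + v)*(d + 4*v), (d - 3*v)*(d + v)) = d + v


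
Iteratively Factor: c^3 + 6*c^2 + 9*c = (c + 3)*(c^2 + 3*c) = c*(c + 3)*(c + 3)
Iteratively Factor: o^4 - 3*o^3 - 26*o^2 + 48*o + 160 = (o + 2)*(o^3 - 5*o^2 - 16*o + 80) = (o - 5)*(o + 2)*(o^2 - 16) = (o - 5)*(o + 2)*(o + 4)*(o - 4)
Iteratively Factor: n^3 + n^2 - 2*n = (n)*(n^2 + n - 2) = n*(n + 2)*(n - 1)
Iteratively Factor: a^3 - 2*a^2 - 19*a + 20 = (a - 1)*(a^2 - a - 20) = (a - 1)*(a + 4)*(a - 5)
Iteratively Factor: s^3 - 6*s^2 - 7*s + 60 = (s + 3)*(s^2 - 9*s + 20) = (s - 4)*(s + 3)*(s - 5)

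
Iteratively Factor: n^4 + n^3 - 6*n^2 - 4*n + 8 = (n - 2)*(n^3 + 3*n^2 - 4) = (n - 2)*(n + 2)*(n^2 + n - 2) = (n - 2)*(n + 2)^2*(n - 1)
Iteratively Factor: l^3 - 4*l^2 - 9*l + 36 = (l - 3)*(l^2 - l - 12) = (l - 3)*(l + 3)*(l - 4)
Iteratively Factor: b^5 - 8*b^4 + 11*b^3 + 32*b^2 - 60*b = (b)*(b^4 - 8*b^3 + 11*b^2 + 32*b - 60) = b*(b - 5)*(b^3 - 3*b^2 - 4*b + 12) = b*(b - 5)*(b + 2)*(b^2 - 5*b + 6) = b*(b - 5)*(b - 3)*(b + 2)*(b - 2)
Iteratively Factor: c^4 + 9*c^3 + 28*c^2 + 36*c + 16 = (c + 4)*(c^3 + 5*c^2 + 8*c + 4) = (c + 2)*(c + 4)*(c^2 + 3*c + 2) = (c + 2)^2*(c + 4)*(c + 1)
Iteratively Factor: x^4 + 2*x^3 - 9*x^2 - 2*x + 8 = (x + 4)*(x^3 - 2*x^2 - x + 2) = (x - 2)*(x + 4)*(x^2 - 1) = (x - 2)*(x + 1)*(x + 4)*(x - 1)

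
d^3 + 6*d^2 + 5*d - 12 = (d - 1)*(d + 3)*(d + 4)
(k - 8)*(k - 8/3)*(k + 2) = k^3 - 26*k^2/3 + 128/3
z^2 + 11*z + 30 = (z + 5)*(z + 6)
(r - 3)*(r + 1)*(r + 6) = r^3 + 4*r^2 - 15*r - 18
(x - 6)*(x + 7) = x^2 + x - 42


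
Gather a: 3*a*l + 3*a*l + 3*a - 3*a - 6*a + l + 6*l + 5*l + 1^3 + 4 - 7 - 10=a*(6*l - 6) + 12*l - 12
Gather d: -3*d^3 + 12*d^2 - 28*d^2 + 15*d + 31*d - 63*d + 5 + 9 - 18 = -3*d^3 - 16*d^2 - 17*d - 4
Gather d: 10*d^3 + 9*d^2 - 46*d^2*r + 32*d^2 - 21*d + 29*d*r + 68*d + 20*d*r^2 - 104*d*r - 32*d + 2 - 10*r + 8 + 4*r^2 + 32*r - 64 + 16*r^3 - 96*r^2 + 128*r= 10*d^3 + d^2*(41 - 46*r) + d*(20*r^2 - 75*r + 15) + 16*r^3 - 92*r^2 + 150*r - 54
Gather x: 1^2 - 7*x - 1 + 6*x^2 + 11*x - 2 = 6*x^2 + 4*x - 2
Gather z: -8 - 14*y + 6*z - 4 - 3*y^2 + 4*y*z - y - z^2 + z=-3*y^2 - 15*y - z^2 + z*(4*y + 7) - 12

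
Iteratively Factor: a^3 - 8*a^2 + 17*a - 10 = (a - 2)*(a^2 - 6*a + 5) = (a - 2)*(a - 1)*(a - 5)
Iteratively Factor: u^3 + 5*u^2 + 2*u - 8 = (u + 2)*(u^2 + 3*u - 4) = (u - 1)*(u + 2)*(u + 4)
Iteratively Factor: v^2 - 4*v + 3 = (v - 3)*(v - 1)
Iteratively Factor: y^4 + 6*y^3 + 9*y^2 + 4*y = (y + 1)*(y^3 + 5*y^2 + 4*y) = (y + 1)*(y + 4)*(y^2 + y) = y*(y + 1)*(y + 4)*(y + 1)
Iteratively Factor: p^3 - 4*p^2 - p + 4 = (p + 1)*(p^2 - 5*p + 4) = (p - 1)*(p + 1)*(p - 4)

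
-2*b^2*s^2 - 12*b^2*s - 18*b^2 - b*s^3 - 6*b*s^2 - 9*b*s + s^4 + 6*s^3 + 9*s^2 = (-2*b + s)*(b + s)*(s + 3)^2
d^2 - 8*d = d*(d - 8)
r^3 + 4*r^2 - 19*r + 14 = (r - 2)*(r - 1)*(r + 7)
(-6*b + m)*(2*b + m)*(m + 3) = -12*b^2*m - 36*b^2 - 4*b*m^2 - 12*b*m + m^3 + 3*m^2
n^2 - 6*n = n*(n - 6)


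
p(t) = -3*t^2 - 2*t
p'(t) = -6*t - 2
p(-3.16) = -23.64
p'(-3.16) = 16.96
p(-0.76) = -0.21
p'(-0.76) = 2.56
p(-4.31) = -47.11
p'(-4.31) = 23.86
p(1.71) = -12.19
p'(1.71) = -12.26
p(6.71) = -148.49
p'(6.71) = -42.26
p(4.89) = -81.52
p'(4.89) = -31.34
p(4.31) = -64.35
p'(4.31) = -27.86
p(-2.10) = -9.03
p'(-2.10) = 10.60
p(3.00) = -33.00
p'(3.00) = -20.00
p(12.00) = -456.00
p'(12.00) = -74.00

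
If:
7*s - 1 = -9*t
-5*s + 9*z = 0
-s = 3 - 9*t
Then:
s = -1/4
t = 11/36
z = -5/36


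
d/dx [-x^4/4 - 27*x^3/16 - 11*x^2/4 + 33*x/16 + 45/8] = -x^3 - 81*x^2/16 - 11*x/2 + 33/16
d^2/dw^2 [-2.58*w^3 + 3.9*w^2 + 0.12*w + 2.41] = 7.8 - 15.48*w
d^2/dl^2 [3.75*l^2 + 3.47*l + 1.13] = 7.50000000000000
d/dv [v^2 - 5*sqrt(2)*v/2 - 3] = 2*v - 5*sqrt(2)/2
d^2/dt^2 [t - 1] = 0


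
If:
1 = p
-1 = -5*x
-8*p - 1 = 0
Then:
No Solution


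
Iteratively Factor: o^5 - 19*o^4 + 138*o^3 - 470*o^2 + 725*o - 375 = (o - 5)*(o^4 - 14*o^3 + 68*o^2 - 130*o + 75) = (o - 5)^2*(o^3 - 9*o^2 + 23*o - 15) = (o - 5)^2*(o - 1)*(o^2 - 8*o + 15) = (o - 5)^2*(o - 3)*(o - 1)*(o - 5)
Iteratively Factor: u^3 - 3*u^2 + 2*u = (u - 1)*(u^2 - 2*u) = u*(u - 1)*(u - 2)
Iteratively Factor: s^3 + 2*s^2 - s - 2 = (s + 2)*(s^2 - 1) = (s - 1)*(s + 2)*(s + 1)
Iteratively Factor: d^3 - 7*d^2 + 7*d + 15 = (d + 1)*(d^2 - 8*d + 15) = (d - 5)*(d + 1)*(d - 3)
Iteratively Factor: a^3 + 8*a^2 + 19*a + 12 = (a + 3)*(a^2 + 5*a + 4) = (a + 3)*(a + 4)*(a + 1)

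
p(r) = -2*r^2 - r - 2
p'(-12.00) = 47.00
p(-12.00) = -278.00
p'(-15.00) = 59.00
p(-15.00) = -437.00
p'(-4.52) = 17.08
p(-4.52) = -38.34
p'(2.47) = -10.88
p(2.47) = -16.67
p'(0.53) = -3.12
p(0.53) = -3.09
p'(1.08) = -5.32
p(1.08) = -5.41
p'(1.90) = -8.60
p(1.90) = -11.12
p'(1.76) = -8.04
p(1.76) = -9.96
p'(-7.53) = 29.12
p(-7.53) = -107.87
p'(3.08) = -13.32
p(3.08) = -24.05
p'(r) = -4*r - 1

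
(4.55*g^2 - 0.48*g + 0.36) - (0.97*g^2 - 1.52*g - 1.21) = 3.58*g^2 + 1.04*g + 1.57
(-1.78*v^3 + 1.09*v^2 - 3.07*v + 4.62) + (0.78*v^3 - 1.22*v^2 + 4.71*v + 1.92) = -1.0*v^3 - 0.13*v^2 + 1.64*v + 6.54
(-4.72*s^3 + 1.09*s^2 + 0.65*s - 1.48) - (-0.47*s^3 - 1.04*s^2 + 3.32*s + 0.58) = -4.25*s^3 + 2.13*s^2 - 2.67*s - 2.06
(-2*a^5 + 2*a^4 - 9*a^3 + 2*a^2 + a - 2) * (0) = 0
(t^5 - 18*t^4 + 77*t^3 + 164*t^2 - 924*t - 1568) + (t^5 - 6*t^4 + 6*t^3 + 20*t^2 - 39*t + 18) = 2*t^5 - 24*t^4 + 83*t^3 + 184*t^2 - 963*t - 1550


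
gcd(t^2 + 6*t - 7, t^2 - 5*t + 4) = t - 1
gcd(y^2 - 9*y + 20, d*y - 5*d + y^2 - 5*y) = y - 5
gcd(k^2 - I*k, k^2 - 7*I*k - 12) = 1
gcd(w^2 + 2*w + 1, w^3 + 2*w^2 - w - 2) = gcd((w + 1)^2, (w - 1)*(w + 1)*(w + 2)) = w + 1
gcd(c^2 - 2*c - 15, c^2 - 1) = 1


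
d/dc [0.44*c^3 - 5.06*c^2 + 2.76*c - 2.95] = 1.32*c^2 - 10.12*c + 2.76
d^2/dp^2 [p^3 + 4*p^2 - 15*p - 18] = 6*p + 8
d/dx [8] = 0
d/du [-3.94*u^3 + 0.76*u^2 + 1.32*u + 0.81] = -11.82*u^2 + 1.52*u + 1.32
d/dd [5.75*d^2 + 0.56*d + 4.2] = 11.5*d + 0.56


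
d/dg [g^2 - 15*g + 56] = 2*g - 15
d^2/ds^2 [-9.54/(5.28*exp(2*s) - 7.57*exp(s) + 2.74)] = (-9.54*(10.56*exp(s) - 7.57)*(21.12*exp(s) - 15.14)*exp(s) + (201.4848*exp(s) - 72.2178)*(5.28*exp(2*s) - 7.57*exp(s) + 2.74))*exp(s)/(5.28*exp(2*s) - 7.57*exp(s) + 2.74)^3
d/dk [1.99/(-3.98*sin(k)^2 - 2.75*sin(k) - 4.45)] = (15.8404*sin(k) + 5.4725)*cos(k)/(3.98*sin(k)^2 + 2.75*sin(k) + 4.45)^2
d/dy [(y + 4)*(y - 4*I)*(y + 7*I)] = 3*y^2 + y*(8 + 6*I) + 28 + 12*I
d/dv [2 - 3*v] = -3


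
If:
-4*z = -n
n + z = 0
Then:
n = 0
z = 0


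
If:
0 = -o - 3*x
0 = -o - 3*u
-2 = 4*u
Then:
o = 3/2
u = -1/2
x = -1/2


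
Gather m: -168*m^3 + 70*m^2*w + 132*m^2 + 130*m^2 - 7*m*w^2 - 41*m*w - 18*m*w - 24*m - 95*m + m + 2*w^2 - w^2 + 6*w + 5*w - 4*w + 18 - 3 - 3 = -168*m^3 + m^2*(70*w + 262) + m*(-7*w^2 - 59*w - 118) + w^2 + 7*w + 12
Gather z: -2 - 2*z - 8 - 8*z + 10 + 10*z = 0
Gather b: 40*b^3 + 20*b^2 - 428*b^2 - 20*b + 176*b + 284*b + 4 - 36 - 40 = 40*b^3 - 408*b^2 + 440*b - 72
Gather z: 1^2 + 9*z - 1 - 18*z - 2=-9*z - 2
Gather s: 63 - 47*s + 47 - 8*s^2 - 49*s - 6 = -8*s^2 - 96*s + 104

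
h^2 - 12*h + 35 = (h - 7)*(h - 5)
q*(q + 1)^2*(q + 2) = q^4 + 4*q^3 + 5*q^2 + 2*q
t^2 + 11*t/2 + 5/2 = (t + 1/2)*(t + 5)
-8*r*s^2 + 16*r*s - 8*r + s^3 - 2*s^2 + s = (-8*r + s)*(s - 1)^2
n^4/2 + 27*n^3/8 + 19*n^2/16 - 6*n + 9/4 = (n/2 + 1)*(n - 3/4)*(n - 1/2)*(n + 6)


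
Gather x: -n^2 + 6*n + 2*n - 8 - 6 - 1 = -n^2 + 8*n - 15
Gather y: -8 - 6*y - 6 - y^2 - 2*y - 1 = -y^2 - 8*y - 15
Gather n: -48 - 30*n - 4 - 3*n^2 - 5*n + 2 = -3*n^2 - 35*n - 50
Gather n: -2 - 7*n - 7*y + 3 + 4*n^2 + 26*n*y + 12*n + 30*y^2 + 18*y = 4*n^2 + n*(26*y + 5) + 30*y^2 + 11*y + 1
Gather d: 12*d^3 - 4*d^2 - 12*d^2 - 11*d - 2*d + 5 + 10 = 12*d^3 - 16*d^2 - 13*d + 15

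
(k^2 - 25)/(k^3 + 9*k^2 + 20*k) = (k - 5)/(k*(k + 4))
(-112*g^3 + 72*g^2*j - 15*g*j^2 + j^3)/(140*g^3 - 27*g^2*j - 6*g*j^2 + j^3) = (-4*g + j)/(5*g + j)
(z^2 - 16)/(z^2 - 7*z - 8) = (16 - z^2)/(-z^2 + 7*z + 8)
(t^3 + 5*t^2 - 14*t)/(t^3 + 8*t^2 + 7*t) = (t - 2)/(t + 1)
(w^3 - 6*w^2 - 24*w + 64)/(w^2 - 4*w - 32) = w - 2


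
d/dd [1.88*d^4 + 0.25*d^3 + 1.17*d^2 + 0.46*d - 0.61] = 7.52*d^3 + 0.75*d^2 + 2.34*d + 0.46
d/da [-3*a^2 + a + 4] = 1 - 6*a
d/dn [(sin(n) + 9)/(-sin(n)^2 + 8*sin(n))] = (cos(n) + 18/tan(n) - 72*cos(n)/sin(n)^2)/(sin(n) - 8)^2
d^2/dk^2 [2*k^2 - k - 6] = 4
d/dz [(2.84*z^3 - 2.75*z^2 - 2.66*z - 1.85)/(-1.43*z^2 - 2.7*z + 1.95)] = (-4.0612*z^4 - 15.336*z^3 + 20.2352*z^2 - 16.016*z - 10.182)/(2.0449*z^4 + 7.722*z^3 + 1.713*z^2 - 10.53*z + 3.8025)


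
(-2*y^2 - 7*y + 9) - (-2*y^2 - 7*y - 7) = 16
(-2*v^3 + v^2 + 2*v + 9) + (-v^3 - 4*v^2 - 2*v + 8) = -3*v^3 - 3*v^2 + 17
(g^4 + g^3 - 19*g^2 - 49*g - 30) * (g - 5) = g^5 - 4*g^4 - 24*g^3 + 46*g^2 + 215*g + 150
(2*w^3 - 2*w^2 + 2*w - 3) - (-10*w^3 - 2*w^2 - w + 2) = 12*w^3 + 3*w - 5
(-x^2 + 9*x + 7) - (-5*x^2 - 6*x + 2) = 4*x^2 + 15*x + 5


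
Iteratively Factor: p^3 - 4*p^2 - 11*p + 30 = (p - 5)*(p^2 + p - 6) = (p - 5)*(p + 3)*(p - 2)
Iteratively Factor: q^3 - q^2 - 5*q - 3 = (q + 1)*(q^2 - 2*q - 3) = (q + 1)^2*(q - 3)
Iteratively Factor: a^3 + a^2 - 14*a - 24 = (a + 3)*(a^2 - 2*a - 8) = (a + 2)*(a + 3)*(a - 4)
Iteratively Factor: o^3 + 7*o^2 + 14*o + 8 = (o + 1)*(o^2 + 6*o + 8) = (o + 1)*(o + 2)*(o + 4)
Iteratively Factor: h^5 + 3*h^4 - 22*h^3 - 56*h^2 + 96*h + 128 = (h + 4)*(h^4 - h^3 - 18*h^2 + 16*h + 32) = (h + 1)*(h + 4)*(h^3 - 2*h^2 - 16*h + 32) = (h - 2)*(h + 1)*(h + 4)*(h^2 - 16) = (h - 2)*(h + 1)*(h + 4)^2*(h - 4)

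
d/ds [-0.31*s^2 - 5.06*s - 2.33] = -0.62*s - 5.06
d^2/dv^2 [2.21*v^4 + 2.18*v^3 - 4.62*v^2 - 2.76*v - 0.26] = 26.52*v^2 + 13.08*v - 9.24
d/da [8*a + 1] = 8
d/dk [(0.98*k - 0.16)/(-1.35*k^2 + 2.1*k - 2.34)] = (1.323*k^2 - 0.432*k - 1.9572)/(1.8225*k^4 - 5.67*k^3 + 10.728*k^2 - 9.828*k + 5.4756)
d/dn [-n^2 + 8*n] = 8 - 2*n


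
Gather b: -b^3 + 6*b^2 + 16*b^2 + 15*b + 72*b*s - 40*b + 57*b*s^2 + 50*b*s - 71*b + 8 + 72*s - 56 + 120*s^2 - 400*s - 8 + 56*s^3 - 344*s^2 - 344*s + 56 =-b^3 + 22*b^2 + b*(57*s^2 + 122*s - 96) + 56*s^3 - 224*s^2 - 672*s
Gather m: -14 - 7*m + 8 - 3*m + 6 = -10*m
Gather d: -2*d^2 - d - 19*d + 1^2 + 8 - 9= -2*d^2 - 20*d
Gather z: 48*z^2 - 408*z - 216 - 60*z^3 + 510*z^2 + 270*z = -60*z^3 + 558*z^2 - 138*z - 216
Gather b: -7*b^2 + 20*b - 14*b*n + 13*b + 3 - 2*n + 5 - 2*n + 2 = -7*b^2 + b*(33 - 14*n) - 4*n + 10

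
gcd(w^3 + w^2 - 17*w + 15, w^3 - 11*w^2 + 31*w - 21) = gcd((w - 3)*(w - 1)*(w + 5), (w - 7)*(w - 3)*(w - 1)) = w^2 - 4*w + 3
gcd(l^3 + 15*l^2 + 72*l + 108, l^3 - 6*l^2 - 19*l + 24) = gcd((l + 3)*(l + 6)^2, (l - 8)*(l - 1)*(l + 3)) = l + 3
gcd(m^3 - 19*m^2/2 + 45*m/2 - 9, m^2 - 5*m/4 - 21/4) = m - 3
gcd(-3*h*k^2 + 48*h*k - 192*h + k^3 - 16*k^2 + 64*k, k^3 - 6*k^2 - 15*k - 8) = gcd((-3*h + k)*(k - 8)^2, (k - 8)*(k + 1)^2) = k - 8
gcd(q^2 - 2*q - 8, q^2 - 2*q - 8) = q^2 - 2*q - 8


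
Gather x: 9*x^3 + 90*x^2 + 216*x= 9*x^3 + 90*x^2 + 216*x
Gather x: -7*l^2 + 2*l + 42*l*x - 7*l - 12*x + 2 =-7*l^2 - 5*l + x*(42*l - 12) + 2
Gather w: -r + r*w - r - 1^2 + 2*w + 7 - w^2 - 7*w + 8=-2*r - w^2 + w*(r - 5) + 14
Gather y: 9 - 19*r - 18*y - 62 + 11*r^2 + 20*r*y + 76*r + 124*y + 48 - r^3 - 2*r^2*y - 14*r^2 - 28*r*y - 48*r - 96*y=-r^3 - 3*r^2 + 9*r + y*(-2*r^2 - 8*r + 10) - 5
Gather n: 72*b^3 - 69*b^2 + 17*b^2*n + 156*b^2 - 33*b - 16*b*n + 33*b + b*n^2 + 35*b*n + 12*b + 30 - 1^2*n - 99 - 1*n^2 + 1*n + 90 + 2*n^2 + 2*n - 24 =72*b^3 + 87*b^2 + 12*b + n^2*(b + 1) + n*(17*b^2 + 19*b + 2) - 3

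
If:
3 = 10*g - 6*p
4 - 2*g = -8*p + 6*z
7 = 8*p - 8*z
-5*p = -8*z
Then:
No Solution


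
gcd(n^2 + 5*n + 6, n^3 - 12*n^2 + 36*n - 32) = 1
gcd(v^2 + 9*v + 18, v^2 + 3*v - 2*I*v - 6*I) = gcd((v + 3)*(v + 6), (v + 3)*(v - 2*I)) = v + 3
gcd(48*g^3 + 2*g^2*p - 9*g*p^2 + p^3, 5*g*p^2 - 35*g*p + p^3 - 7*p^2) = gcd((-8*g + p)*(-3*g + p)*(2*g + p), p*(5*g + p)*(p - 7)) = 1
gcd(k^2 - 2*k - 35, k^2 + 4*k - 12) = 1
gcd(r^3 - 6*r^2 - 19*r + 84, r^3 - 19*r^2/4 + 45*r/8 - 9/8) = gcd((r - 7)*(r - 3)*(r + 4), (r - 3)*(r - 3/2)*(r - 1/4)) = r - 3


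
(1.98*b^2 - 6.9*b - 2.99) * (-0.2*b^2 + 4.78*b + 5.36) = -0.396*b^4 + 10.8444*b^3 - 21.7712*b^2 - 51.2762*b - 16.0264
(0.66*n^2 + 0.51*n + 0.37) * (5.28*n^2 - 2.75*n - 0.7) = 3.4848*n^4 + 0.8778*n^3 + 0.0891*n^2 - 1.3745*n - 0.259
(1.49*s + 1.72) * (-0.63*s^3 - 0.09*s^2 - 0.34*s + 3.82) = -0.9387*s^4 - 1.2177*s^3 - 0.6614*s^2 + 5.107*s + 6.5704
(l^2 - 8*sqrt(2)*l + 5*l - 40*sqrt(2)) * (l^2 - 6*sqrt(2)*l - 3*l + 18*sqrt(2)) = l^4 - 14*sqrt(2)*l^3 + 2*l^3 - 28*sqrt(2)*l^2 + 81*l^2 + 192*l + 210*sqrt(2)*l - 1440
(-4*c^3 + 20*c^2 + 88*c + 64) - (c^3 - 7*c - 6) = -5*c^3 + 20*c^2 + 95*c + 70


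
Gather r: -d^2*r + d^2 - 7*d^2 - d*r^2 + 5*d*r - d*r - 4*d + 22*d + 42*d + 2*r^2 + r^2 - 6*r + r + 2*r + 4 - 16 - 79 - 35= -6*d^2 + 60*d + r^2*(3 - d) + r*(-d^2 + 4*d - 3) - 126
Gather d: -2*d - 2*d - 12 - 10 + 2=-4*d - 20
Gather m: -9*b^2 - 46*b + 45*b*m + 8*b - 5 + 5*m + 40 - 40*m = -9*b^2 - 38*b + m*(45*b - 35) + 35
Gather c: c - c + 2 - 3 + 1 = 0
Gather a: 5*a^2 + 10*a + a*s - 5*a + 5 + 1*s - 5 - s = 5*a^2 + a*(s + 5)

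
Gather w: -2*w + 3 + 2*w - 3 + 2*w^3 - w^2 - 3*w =2*w^3 - w^2 - 3*w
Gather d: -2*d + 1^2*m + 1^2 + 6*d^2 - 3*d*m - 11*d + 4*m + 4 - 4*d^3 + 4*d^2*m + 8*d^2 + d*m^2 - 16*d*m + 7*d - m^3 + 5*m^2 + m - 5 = -4*d^3 + d^2*(4*m + 14) + d*(m^2 - 19*m - 6) - m^3 + 5*m^2 + 6*m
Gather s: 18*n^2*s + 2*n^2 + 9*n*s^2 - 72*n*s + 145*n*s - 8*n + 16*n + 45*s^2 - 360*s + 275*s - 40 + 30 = 2*n^2 + 8*n + s^2*(9*n + 45) + s*(18*n^2 + 73*n - 85) - 10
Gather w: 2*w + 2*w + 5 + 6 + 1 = 4*w + 12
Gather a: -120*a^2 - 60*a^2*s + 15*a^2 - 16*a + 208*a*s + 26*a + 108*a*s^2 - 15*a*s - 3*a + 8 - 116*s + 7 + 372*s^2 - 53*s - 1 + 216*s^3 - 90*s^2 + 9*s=a^2*(-60*s - 105) + a*(108*s^2 + 193*s + 7) + 216*s^3 + 282*s^2 - 160*s + 14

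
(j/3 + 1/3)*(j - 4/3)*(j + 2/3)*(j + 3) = j^4/3 + 10*j^3/9 - 5*j^2/27 - 50*j/27 - 8/9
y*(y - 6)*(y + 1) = y^3 - 5*y^2 - 6*y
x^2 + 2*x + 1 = (x + 1)^2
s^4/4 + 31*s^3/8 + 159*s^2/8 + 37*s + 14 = (s/4 + 1)*(s + 1/2)*(s + 4)*(s + 7)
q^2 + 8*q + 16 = (q + 4)^2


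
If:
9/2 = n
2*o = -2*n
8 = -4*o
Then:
No Solution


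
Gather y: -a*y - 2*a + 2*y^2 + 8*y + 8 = -2*a + 2*y^2 + y*(8 - a) + 8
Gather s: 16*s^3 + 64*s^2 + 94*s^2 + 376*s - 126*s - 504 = 16*s^3 + 158*s^2 + 250*s - 504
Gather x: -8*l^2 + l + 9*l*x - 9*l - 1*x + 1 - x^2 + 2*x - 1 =-8*l^2 - 8*l - x^2 + x*(9*l + 1)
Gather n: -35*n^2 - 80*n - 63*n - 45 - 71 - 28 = -35*n^2 - 143*n - 144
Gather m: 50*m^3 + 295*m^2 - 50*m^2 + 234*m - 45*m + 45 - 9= 50*m^3 + 245*m^2 + 189*m + 36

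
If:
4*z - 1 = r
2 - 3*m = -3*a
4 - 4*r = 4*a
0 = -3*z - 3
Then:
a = 6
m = 20/3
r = -5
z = -1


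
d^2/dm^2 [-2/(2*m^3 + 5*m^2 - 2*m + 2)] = 4*((6*m + 5)*(2*m^3 + 5*m^2 - 2*m + 2) - 4*(3*m^2 + 5*m - 1)^2)/(2*m^3 + 5*m^2 - 2*m + 2)^3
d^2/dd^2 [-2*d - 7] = 0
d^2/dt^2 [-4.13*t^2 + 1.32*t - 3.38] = -8.26000000000000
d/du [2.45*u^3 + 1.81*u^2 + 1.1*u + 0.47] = 7.35*u^2 + 3.62*u + 1.1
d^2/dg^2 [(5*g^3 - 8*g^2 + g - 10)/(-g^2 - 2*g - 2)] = 2*(-27*g^3 - 78*g^2 + 6*g + 56)/(g^6 + 6*g^5 + 18*g^4 + 32*g^3 + 36*g^2 + 24*g + 8)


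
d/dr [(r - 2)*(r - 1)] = 2*r - 3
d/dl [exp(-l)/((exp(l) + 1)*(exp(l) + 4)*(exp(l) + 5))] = 2*(-2*exp(3*l) - 15*exp(2*l) - 29*exp(l) - 10)*exp(-l)/(exp(6*l) + 20*exp(5*l) + 158*exp(4*l) + 620*exp(3*l) + 1241*exp(2*l) + 1160*exp(l) + 400)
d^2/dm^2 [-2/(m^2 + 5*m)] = 4*(m*(m + 5) - (2*m + 5)^2)/(m^3*(m + 5)^3)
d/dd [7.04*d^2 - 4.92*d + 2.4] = 14.08*d - 4.92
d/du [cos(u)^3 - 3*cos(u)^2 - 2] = 3*(2 - cos(u))*sin(u)*cos(u)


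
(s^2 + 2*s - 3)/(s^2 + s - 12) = (s^2 + 2*s - 3)/(s^2 + s - 12)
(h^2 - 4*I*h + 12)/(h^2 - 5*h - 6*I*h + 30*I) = (h + 2*I)/(h - 5)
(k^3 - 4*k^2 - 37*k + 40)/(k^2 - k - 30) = (k^2 - 9*k + 8)/(k - 6)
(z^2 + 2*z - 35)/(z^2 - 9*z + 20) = (z + 7)/(z - 4)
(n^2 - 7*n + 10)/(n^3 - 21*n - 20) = (n - 2)/(n^2 + 5*n + 4)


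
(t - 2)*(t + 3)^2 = t^3 + 4*t^2 - 3*t - 18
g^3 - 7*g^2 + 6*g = g*(g - 6)*(g - 1)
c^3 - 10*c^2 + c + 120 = (c - 8)*(c - 5)*(c + 3)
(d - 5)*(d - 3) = d^2 - 8*d + 15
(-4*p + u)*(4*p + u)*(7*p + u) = -112*p^3 - 16*p^2*u + 7*p*u^2 + u^3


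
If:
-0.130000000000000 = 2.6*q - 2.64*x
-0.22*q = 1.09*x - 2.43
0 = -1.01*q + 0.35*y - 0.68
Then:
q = 1.84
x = 1.86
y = 7.24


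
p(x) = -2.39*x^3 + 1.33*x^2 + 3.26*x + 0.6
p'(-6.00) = -270.82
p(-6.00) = 545.16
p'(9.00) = -553.57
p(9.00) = -1604.64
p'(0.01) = 3.29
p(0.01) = 0.63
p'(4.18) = -110.90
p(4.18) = -137.09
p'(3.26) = -64.27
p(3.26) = -57.44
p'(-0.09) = 2.96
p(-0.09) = 0.32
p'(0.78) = 0.97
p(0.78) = 2.82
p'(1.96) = -19.07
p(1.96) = -5.90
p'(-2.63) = -53.33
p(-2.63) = 44.70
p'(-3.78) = -109.24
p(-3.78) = 136.37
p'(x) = -7.17*x^2 + 2.66*x + 3.26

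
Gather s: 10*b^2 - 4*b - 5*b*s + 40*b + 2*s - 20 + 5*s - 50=10*b^2 + 36*b + s*(7 - 5*b) - 70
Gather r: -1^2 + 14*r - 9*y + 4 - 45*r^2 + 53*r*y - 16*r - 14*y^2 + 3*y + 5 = -45*r^2 + r*(53*y - 2) - 14*y^2 - 6*y + 8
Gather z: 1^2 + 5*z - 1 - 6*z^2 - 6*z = -6*z^2 - z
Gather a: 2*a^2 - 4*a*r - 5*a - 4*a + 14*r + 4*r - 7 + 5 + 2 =2*a^2 + a*(-4*r - 9) + 18*r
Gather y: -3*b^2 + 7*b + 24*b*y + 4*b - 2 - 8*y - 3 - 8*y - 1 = -3*b^2 + 11*b + y*(24*b - 16) - 6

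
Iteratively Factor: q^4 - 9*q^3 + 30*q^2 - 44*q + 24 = (q - 2)*(q^3 - 7*q^2 + 16*q - 12) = (q - 2)^2*(q^2 - 5*q + 6) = (q - 3)*(q - 2)^2*(q - 2)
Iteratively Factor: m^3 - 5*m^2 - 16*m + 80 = (m + 4)*(m^2 - 9*m + 20) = (m - 5)*(m + 4)*(m - 4)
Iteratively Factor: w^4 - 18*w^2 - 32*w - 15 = (w + 3)*(w^3 - 3*w^2 - 9*w - 5) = (w + 1)*(w + 3)*(w^2 - 4*w - 5) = (w - 5)*(w + 1)*(w + 3)*(w + 1)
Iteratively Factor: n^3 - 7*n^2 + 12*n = (n - 4)*(n^2 - 3*n) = (n - 4)*(n - 3)*(n)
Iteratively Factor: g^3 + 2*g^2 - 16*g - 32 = (g - 4)*(g^2 + 6*g + 8) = (g - 4)*(g + 2)*(g + 4)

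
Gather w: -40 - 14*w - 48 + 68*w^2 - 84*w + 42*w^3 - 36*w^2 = 42*w^3 + 32*w^2 - 98*w - 88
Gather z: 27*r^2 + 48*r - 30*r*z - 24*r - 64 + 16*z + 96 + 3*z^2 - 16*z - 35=27*r^2 - 30*r*z + 24*r + 3*z^2 - 3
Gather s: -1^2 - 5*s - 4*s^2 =-4*s^2 - 5*s - 1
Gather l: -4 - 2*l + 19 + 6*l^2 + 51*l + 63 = 6*l^2 + 49*l + 78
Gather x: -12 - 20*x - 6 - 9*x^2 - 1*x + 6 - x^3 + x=-x^3 - 9*x^2 - 20*x - 12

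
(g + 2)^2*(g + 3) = g^3 + 7*g^2 + 16*g + 12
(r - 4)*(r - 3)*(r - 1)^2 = r^4 - 9*r^3 + 27*r^2 - 31*r + 12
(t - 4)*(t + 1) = t^2 - 3*t - 4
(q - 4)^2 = q^2 - 8*q + 16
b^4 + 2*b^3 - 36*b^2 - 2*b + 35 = (b - 5)*(b - 1)*(b + 1)*(b + 7)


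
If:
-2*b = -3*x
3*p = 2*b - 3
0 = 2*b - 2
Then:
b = 1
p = -1/3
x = 2/3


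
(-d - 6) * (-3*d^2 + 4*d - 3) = 3*d^3 + 14*d^2 - 21*d + 18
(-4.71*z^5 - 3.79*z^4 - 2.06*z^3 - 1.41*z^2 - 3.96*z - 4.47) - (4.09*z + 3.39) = -4.71*z^5 - 3.79*z^4 - 2.06*z^3 - 1.41*z^2 - 8.05*z - 7.86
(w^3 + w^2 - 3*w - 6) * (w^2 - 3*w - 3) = w^5 - 2*w^4 - 9*w^3 + 27*w + 18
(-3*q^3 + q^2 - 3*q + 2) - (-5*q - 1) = -3*q^3 + q^2 + 2*q + 3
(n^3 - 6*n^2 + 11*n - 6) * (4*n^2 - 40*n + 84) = 4*n^5 - 64*n^4 + 368*n^3 - 968*n^2 + 1164*n - 504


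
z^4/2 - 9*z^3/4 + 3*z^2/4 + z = z*(z/2 + 1/4)*(z - 4)*(z - 1)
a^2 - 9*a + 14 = (a - 7)*(a - 2)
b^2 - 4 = (b - 2)*(b + 2)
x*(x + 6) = x^2 + 6*x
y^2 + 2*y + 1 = (y + 1)^2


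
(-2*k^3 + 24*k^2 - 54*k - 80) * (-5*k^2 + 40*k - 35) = 10*k^5 - 200*k^4 + 1300*k^3 - 2600*k^2 - 1310*k + 2800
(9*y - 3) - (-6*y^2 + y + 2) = 6*y^2 + 8*y - 5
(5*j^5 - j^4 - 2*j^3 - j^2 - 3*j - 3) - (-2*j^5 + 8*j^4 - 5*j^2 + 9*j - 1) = 7*j^5 - 9*j^4 - 2*j^3 + 4*j^2 - 12*j - 2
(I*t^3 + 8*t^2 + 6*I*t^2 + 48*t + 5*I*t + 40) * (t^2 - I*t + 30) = I*t^5 + 9*t^4 + 6*I*t^4 + 54*t^3 + 27*I*t^3 + 285*t^2 + 132*I*t^2 + 1440*t + 110*I*t + 1200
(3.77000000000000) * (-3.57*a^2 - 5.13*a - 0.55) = -13.4589*a^2 - 19.3401*a - 2.0735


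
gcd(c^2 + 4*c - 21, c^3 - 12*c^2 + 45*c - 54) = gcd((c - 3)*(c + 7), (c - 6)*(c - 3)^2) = c - 3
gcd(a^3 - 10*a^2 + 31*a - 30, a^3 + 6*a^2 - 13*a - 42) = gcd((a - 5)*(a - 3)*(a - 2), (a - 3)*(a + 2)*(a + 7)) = a - 3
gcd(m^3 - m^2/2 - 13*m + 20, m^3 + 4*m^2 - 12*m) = m - 2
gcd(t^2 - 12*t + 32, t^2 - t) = 1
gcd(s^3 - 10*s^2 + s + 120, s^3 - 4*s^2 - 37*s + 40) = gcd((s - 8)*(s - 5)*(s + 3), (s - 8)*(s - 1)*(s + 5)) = s - 8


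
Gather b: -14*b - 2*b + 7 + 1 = 8 - 16*b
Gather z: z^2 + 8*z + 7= z^2 + 8*z + 7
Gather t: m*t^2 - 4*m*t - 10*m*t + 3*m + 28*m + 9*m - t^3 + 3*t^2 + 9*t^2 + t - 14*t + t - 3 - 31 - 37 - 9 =40*m - t^3 + t^2*(m + 12) + t*(-14*m - 12) - 80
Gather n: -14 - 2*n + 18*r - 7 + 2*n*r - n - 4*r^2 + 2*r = n*(2*r - 3) - 4*r^2 + 20*r - 21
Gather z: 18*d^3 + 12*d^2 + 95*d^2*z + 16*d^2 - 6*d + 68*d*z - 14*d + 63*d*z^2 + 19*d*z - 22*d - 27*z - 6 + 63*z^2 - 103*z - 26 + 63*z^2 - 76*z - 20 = 18*d^3 + 28*d^2 - 42*d + z^2*(63*d + 126) + z*(95*d^2 + 87*d - 206) - 52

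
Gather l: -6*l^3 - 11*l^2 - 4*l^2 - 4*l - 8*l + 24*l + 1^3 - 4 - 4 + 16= -6*l^3 - 15*l^2 + 12*l + 9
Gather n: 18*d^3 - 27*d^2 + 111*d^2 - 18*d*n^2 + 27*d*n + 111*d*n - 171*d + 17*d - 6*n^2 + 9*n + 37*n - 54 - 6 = 18*d^3 + 84*d^2 - 154*d + n^2*(-18*d - 6) + n*(138*d + 46) - 60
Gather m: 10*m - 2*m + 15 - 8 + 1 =8*m + 8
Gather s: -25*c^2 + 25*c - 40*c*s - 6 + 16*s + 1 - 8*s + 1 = -25*c^2 + 25*c + s*(8 - 40*c) - 4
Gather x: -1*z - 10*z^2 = -10*z^2 - z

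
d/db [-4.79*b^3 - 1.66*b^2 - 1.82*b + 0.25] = -14.37*b^2 - 3.32*b - 1.82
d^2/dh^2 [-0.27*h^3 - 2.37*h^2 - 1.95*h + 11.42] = -1.62*h - 4.74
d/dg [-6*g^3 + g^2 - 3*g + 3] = -18*g^2 + 2*g - 3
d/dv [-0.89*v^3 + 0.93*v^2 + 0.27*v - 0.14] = -2.67*v^2 + 1.86*v + 0.27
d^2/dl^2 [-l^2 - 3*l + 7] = -2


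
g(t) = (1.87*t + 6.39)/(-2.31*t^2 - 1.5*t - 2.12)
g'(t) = (1.87*t + 6.39)*(4.62*t + 1.5)/(-2.31*t^2 - 1.5*t - 2.12)^2 + 1.87/(-2.31*t^2 - 1.5*t - 2.12) = (4.3197*t^2 + 29.5218*t + 5.6206)/(5.3361*t^4 + 6.93*t^3 + 12.0444*t^2 + 6.36*t + 4.4944)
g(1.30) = -1.11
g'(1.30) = 0.81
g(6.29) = -0.18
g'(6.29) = 0.03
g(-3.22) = -0.02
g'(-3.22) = -0.10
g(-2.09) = -0.27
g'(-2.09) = -0.45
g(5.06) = -0.23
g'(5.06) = 0.06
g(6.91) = -0.16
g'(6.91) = 0.03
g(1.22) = -1.17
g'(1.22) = 0.88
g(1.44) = -1.00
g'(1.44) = 0.69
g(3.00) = -0.44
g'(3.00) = 0.18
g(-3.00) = -0.04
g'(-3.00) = -0.13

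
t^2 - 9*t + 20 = (t - 5)*(t - 4)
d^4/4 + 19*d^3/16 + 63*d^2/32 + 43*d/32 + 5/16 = (d/4 + 1/4)*(d + 1/2)*(d + 5/4)*(d + 2)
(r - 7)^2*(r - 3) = r^3 - 17*r^2 + 91*r - 147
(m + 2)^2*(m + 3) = m^3 + 7*m^2 + 16*m + 12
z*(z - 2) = z^2 - 2*z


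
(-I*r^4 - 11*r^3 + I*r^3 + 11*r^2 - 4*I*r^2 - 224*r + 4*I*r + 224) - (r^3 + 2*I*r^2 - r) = -I*r^4 - 12*r^3 + I*r^3 + 11*r^2 - 6*I*r^2 - 223*r + 4*I*r + 224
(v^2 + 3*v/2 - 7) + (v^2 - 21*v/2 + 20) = 2*v^2 - 9*v + 13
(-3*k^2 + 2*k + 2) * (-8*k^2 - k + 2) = 24*k^4 - 13*k^3 - 24*k^2 + 2*k + 4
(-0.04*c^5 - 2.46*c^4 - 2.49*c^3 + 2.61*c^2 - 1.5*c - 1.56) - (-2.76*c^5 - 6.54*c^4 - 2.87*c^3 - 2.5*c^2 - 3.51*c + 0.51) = 2.72*c^5 + 4.08*c^4 + 0.38*c^3 + 5.11*c^2 + 2.01*c - 2.07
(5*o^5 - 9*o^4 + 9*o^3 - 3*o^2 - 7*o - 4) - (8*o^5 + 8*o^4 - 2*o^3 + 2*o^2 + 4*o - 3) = -3*o^5 - 17*o^4 + 11*o^3 - 5*o^2 - 11*o - 1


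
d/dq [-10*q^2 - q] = -20*q - 1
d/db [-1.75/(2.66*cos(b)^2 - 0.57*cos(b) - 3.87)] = (0.9975 - 9.31*cos(b))*sin(b)/(-2.66*cos(b)^2 + 0.57*cos(b) + 3.87)^2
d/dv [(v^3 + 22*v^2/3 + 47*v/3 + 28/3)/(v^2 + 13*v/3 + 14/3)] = (v^2 + 4*v + 6)/(v^2 + 4*v + 4)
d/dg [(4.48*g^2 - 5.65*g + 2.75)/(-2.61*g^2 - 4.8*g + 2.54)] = (-36.2505*g^2 + 37.1134*g - 1.151)/(6.8121*g^4 + 25.056*g^3 + 9.7812*g^2 - 24.384*g + 6.4516)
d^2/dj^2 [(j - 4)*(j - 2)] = 2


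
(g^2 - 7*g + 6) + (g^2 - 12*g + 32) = 2*g^2 - 19*g + 38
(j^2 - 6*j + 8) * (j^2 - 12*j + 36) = j^4 - 18*j^3 + 116*j^2 - 312*j + 288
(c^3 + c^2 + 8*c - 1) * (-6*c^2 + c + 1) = -6*c^5 - 5*c^4 - 46*c^3 + 15*c^2 + 7*c - 1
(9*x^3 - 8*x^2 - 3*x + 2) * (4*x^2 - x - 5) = 36*x^5 - 41*x^4 - 49*x^3 + 51*x^2 + 13*x - 10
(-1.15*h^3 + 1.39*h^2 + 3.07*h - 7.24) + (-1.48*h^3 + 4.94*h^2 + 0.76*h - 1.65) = -2.63*h^3 + 6.33*h^2 + 3.83*h - 8.89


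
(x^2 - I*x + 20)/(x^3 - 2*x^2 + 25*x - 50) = (x + 4*I)/(x^2 + x*(-2 + 5*I) - 10*I)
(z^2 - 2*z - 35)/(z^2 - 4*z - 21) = (z + 5)/(z + 3)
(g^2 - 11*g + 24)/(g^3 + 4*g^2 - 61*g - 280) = (g - 3)/(g^2 + 12*g + 35)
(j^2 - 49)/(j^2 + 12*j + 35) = (j - 7)/(j + 5)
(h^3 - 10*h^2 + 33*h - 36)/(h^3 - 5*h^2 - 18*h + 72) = (h^2 - 7*h + 12)/(h^2 - 2*h - 24)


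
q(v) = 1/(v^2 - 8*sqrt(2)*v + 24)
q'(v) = (-2*v + 8*sqrt(2))/(v^2 - 8*sqrt(2)*v + 24)^2 = 2*(-v + 4*sqrt(2))/(v^2 - 8*sqrt(2)*v + 24)^2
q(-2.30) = 0.02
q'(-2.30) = 0.01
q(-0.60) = 0.03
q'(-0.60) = 0.01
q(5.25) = -0.13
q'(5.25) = 0.01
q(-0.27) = 0.04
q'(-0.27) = 0.02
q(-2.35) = 0.02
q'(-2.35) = 0.01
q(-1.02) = 0.03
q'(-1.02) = 0.01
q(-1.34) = 0.02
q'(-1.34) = 0.01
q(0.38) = 0.05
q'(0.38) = 0.03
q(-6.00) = 0.01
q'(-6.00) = 0.00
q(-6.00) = 0.01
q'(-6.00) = 0.00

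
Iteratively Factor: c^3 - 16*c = (c + 4)*(c^2 - 4*c) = c*(c + 4)*(c - 4)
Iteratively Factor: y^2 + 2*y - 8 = (y - 2)*(y + 4)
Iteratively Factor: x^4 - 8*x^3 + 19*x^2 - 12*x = (x)*(x^3 - 8*x^2 + 19*x - 12) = x*(x - 3)*(x^2 - 5*x + 4) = x*(x - 3)*(x - 1)*(x - 4)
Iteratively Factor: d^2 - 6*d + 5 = (d - 1)*(d - 5)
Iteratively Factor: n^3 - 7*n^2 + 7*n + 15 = (n + 1)*(n^2 - 8*n + 15) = (n - 3)*(n + 1)*(n - 5)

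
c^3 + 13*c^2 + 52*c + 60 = (c + 2)*(c + 5)*(c + 6)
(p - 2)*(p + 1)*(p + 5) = p^3 + 4*p^2 - 7*p - 10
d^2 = d^2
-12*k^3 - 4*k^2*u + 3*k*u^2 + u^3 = (-2*k + u)*(2*k + u)*(3*k + u)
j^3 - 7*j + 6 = (j - 2)*(j - 1)*(j + 3)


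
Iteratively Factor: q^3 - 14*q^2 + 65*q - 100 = (q - 4)*(q^2 - 10*q + 25) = (q - 5)*(q - 4)*(q - 5)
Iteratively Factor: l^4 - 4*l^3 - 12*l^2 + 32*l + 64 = (l + 2)*(l^3 - 6*l^2 + 32) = (l - 4)*(l + 2)*(l^2 - 2*l - 8) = (l - 4)^2*(l + 2)*(l + 2)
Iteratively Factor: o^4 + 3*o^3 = (o)*(o^3 + 3*o^2) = o^2*(o^2 + 3*o) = o^3*(o + 3)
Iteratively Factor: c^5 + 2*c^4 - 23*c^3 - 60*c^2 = (c + 4)*(c^4 - 2*c^3 - 15*c^2) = c*(c + 4)*(c^3 - 2*c^2 - 15*c) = c*(c - 5)*(c + 4)*(c^2 + 3*c) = c^2*(c - 5)*(c + 4)*(c + 3)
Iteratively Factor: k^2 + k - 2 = (k + 2)*(k - 1)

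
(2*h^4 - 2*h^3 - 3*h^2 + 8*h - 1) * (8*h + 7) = 16*h^5 - 2*h^4 - 38*h^3 + 43*h^2 + 48*h - 7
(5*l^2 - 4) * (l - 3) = 5*l^3 - 15*l^2 - 4*l + 12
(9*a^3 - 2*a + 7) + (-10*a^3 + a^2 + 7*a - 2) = -a^3 + a^2 + 5*a + 5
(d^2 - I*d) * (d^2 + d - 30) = d^4 + d^3 - I*d^3 - 30*d^2 - I*d^2 + 30*I*d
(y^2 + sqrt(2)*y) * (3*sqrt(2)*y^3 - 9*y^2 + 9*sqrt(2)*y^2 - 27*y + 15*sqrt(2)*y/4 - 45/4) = 3*sqrt(2)*y^5 - 3*y^4 + 9*sqrt(2)*y^4 - 9*y^3 - 21*sqrt(2)*y^3/4 - 27*sqrt(2)*y^2 - 15*y^2/4 - 45*sqrt(2)*y/4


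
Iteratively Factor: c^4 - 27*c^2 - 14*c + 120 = (c + 4)*(c^3 - 4*c^2 - 11*c + 30) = (c - 5)*(c + 4)*(c^2 + c - 6) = (c - 5)*(c - 2)*(c + 4)*(c + 3)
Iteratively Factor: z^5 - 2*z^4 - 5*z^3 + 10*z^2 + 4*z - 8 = (z - 2)*(z^4 - 5*z^2 + 4) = (z - 2)*(z + 2)*(z^3 - 2*z^2 - z + 2) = (z - 2)*(z - 1)*(z + 2)*(z^2 - z - 2) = (z - 2)*(z - 1)*(z + 1)*(z + 2)*(z - 2)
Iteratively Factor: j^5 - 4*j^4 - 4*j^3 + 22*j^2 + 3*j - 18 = (j + 2)*(j^4 - 6*j^3 + 8*j^2 + 6*j - 9) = (j - 1)*(j + 2)*(j^3 - 5*j^2 + 3*j + 9) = (j - 3)*(j - 1)*(j + 2)*(j^2 - 2*j - 3) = (j - 3)^2*(j - 1)*(j + 2)*(j + 1)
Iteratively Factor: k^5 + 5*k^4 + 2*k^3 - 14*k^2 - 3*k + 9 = (k + 3)*(k^4 + 2*k^3 - 4*k^2 - 2*k + 3) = (k + 3)^2*(k^3 - k^2 - k + 1) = (k - 1)*(k + 3)^2*(k^2 - 1) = (k - 1)^2*(k + 3)^2*(k + 1)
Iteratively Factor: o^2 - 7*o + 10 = (o - 5)*(o - 2)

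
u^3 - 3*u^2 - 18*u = u*(u - 6)*(u + 3)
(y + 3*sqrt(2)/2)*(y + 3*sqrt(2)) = y^2 + 9*sqrt(2)*y/2 + 9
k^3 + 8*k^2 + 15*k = k*(k + 3)*(k + 5)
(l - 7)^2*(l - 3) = l^3 - 17*l^2 + 91*l - 147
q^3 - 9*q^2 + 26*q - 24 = (q - 4)*(q - 3)*(q - 2)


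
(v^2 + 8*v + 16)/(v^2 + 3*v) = (v^2 + 8*v + 16)/(v*(v + 3))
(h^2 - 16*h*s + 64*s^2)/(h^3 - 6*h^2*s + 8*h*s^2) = (h^2 - 16*h*s + 64*s^2)/(h*(h^2 - 6*h*s + 8*s^2))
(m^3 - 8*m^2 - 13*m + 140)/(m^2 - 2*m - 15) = (m^2 - 3*m - 28)/(m + 3)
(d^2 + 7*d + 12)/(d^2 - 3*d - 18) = (d + 4)/(d - 6)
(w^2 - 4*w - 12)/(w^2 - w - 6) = (w - 6)/(w - 3)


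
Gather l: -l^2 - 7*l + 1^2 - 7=-l^2 - 7*l - 6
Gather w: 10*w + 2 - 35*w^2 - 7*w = -35*w^2 + 3*w + 2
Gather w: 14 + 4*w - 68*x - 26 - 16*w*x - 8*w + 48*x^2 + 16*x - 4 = w*(-16*x - 4) + 48*x^2 - 52*x - 16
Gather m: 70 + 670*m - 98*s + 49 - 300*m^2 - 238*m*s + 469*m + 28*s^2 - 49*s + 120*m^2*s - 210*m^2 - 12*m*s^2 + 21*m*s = m^2*(120*s - 510) + m*(-12*s^2 - 217*s + 1139) + 28*s^2 - 147*s + 119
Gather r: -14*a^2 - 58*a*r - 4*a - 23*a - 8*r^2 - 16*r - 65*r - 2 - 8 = -14*a^2 - 27*a - 8*r^2 + r*(-58*a - 81) - 10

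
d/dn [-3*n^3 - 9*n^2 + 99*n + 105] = -9*n^2 - 18*n + 99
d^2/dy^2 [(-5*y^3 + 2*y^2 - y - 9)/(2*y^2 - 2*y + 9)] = 2*(74*y^3 + 54*y^2 - 1053*y + 270)/(8*y^6 - 24*y^5 + 132*y^4 - 224*y^3 + 594*y^2 - 486*y + 729)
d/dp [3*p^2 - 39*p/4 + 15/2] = 6*p - 39/4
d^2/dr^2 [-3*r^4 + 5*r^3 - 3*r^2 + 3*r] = -36*r^2 + 30*r - 6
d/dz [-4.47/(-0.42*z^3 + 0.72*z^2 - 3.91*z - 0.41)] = (-5.6322*z^2 + 6.4368*z - 17.4777)/(0.42*z^3 - 0.72*z^2 + 3.91*z + 0.41)^2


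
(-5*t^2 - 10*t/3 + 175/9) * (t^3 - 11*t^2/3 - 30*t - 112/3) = -5*t^5 + 15*t^4 + 545*t^3/3 + 5815*t^2/27 - 4130*t/9 - 19600/27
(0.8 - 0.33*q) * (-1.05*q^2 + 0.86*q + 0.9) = 0.3465*q^3 - 1.1238*q^2 + 0.391*q + 0.72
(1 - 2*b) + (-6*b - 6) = -8*b - 5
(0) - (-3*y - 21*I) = 3*y + 21*I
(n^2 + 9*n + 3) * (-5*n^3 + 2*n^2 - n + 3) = -5*n^5 - 43*n^4 + 2*n^3 + 24*n + 9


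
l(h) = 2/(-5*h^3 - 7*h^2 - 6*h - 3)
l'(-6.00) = 0.00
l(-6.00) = 0.00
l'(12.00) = 0.00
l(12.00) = 0.00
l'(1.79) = 0.04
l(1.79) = -0.03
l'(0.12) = 1.08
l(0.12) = -0.52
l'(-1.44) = 0.92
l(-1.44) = 0.33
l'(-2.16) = 0.12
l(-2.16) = 0.07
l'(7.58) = 0.00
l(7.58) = -0.00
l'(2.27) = 0.02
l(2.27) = -0.02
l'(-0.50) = 4.35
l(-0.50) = -1.78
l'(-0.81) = 1579.61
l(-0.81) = -26.49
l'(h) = 2*(15*h^2 + 14*h + 6)/(-5*h^3 - 7*h^2 - 6*h - 3)^2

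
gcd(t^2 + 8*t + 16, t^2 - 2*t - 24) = t + 4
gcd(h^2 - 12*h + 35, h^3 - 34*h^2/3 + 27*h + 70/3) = h^2 - 12*h + 35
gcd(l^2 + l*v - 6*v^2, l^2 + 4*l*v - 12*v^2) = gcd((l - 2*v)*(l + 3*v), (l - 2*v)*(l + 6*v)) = -l + 2*v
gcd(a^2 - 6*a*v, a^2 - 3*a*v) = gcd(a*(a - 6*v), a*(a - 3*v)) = a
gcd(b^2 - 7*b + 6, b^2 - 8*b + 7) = b - 1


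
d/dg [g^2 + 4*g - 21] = 2*g + 4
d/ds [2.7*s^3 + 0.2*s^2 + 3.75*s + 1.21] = 8.1*s^2 + 0.4*s + 3.75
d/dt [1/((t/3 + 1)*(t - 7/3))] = 18*(-3*t - 1)/(9*t^4 + 12*t^3 - 122*t^2 - 84*t + 441)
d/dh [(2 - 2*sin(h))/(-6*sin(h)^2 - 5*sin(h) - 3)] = 2*(-6*sin(h)^2 + 12*sin(h) + 8)*cos(h)/(6*sin(h)^2 + 5*sin(h) + 3)^2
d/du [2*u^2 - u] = 4*u - 1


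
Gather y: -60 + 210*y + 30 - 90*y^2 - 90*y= -90*y^2 + 120*y - 30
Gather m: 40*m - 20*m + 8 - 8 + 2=20*m + 2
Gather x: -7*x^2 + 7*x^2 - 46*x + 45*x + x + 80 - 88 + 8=0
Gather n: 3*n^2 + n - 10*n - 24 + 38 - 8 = 3*n^2 - 9*n + 6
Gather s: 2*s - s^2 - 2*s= -s^2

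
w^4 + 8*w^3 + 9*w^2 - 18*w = w*(w - 1)*(w + 3)*(w + 6)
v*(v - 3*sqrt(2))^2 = v^3 - 6*sqrt(2)*v^2 + 18*v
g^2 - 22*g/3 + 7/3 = (g - 7)*(g - 1/3)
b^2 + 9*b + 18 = (b + 3)*(b + 6)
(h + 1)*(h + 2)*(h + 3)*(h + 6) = h^4 + 12*h^3 + 47*h^2 + 72*h + 36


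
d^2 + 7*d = d*(d + 7)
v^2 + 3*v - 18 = (v - 3)*(v + 6)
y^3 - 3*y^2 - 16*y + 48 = (y - 4)*(y - 3)*(y + 4)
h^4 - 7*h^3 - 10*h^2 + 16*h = h*(h - 8)*(h - 1)*(h + 2)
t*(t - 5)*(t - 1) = t^3 - 6*t^2 + 5*t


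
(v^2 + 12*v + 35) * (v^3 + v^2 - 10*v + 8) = v^5 + 13*v^4 + 37*v^3 - 77*v^2 - 254*v + 280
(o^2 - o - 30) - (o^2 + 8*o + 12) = -9*o - 42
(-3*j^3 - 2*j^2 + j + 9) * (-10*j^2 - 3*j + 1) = 30*j^5 + 29*j^4 - 7*j^3 - 95*j^2 - 26*j + 9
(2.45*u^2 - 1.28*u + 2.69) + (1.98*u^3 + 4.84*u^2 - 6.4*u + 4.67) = 1.98*u^3 + 7.29*u^2 - 7.68*u + 7.36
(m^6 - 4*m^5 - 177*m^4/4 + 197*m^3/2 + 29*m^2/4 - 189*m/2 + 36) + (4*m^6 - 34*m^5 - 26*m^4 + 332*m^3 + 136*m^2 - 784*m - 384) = 5*m^6 - 38*m^5 - 281*m^4/4 + 861*m^3/2 + 573*m^2/4 - 1757*m/2 - 348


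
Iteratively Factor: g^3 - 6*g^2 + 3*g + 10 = (g - 2)*(g^2 - 4*g - 5) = (g - 5)*(g - 2)*(g + 1)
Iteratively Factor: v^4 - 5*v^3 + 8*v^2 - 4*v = (v - 2)*(v^3 - 3*v^2 + 2*v) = v*(v - 2)*(v^2 - 3*v + 2) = v*(v - 2)*(v - 1)*(v - 2)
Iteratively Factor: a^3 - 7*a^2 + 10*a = (a)*(a^2 - 7*a + 10) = a*(a - 2)*(a - 5)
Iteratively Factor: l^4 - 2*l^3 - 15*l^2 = (l + 3)*(l^3 - 5*l^2) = l*(l + 3)*(l^2 - 5*l) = l^2*(l + 3)*(l - 5)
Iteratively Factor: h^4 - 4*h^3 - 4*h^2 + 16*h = (h - 4)*(h^3 - 4*h) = h*(h - 4)*(h^2 - 4) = h*(h - 4)*(h - 2)*(h + 2)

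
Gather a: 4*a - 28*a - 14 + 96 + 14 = 96 - 24*a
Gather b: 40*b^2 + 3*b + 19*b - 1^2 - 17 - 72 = 40*b^2 + 22*b - 90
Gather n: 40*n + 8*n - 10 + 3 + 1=48*n - 6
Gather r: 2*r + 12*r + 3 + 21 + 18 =14*r + 42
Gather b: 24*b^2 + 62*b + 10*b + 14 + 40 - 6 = 24*b^2 + 72*b + 48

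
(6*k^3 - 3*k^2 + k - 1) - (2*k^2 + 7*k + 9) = 6*k^3 - 5*k^2 - 6*k - 10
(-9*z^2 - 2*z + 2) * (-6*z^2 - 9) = 54*z^4 + 12*z^3 + 69*z^2 + 18*z - 18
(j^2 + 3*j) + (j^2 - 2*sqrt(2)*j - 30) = 2*j^2 - 2*sqrt(2)*j + 3*j - 30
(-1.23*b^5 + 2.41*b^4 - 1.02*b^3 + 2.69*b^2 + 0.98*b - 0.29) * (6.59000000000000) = -8.1057*b^5 + 15.8819*b^4 - 6.7218*b^3 + 17.7271*b^2 + 6.4582*b - 1.9111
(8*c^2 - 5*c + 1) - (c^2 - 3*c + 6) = 7*c^2 - 2*c - 5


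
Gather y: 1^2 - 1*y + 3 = 4 - y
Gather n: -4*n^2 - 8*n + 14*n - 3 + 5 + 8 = -4*n^2 + 6*n + 10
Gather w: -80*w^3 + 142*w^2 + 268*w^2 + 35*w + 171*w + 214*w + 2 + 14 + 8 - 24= -80*w^3 + 410*w^2 + 420*w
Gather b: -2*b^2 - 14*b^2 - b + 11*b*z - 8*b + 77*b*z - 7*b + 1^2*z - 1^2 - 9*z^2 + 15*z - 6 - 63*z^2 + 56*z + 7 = -16*b^2 + b*(88*z - 16) - 72*z^2 + 72*z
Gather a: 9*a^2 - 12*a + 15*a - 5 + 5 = 9*a^2 + 3*a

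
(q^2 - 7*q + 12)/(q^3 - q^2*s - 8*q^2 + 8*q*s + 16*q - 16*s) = (q - 3)/(q^2 - q*s - 4*q + 4*s)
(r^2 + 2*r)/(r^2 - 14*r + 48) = r*(r + 2)/(r^2 - 14*r + 48)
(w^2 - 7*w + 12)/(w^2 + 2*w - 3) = (w^2 - 7*w + 12)/(w^2 + 2*w - 3)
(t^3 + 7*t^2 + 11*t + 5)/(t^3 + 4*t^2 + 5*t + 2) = (t + 5)/(t + 2)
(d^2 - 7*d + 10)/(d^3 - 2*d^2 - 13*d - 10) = (d - 2)/(d^2 + 3*d + 2)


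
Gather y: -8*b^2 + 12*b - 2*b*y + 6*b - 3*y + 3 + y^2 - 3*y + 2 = -8*b^2 + 18*b + y^2 + y*(-2*b - 6) + 5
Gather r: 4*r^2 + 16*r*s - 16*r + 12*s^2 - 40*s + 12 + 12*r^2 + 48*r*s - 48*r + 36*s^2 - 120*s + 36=16*r^2 + r*(64*s - 64) + 48*s^2 - 160*s + 48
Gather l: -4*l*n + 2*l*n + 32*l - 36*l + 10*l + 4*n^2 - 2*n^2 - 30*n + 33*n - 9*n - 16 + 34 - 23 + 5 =l*(6 - 2*n) + 2*n^2 - 6*n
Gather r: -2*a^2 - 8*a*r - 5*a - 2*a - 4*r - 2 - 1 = -2*a^2 - 7*a + r*(-8*a - 4) - 3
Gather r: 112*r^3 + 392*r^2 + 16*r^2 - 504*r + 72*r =112*r^3 + 408*r^2 - 432*r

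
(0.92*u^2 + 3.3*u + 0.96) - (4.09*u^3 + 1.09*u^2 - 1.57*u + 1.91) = -4.09*u^3 - 0.17*u^2 + 4.87*u - 0.95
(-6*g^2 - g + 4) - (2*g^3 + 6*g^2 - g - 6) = -2*g^3 - 12*g^2 + 10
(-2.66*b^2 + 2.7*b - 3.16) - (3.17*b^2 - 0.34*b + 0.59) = -5.83*b^2 + 3.04*b - 3.75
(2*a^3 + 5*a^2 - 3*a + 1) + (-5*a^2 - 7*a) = 2*a^3 - 10*a + 1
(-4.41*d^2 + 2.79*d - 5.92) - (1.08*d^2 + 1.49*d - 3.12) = -5.49*d^2 + 1.3*d - 2.8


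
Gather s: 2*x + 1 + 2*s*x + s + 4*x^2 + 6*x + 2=s*(2*x + 1) + 4*x^2 + 8*x + 3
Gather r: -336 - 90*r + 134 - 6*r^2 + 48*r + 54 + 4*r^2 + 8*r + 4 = -2*r^2 - 34*r - 144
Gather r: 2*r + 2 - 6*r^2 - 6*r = -6*r^2 - 4*r + 2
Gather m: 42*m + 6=42*m + 6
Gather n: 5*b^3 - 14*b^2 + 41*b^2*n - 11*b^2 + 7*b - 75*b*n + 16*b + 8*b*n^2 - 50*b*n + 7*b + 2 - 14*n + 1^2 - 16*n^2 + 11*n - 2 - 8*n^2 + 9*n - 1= 5*b^3 - 25*b^2 + 30*b + n^2*(8*b - 24) + n*(41*b^2 - 125*b + 6)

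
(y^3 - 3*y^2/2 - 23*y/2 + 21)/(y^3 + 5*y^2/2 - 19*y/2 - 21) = (y - 2)/(y + 2)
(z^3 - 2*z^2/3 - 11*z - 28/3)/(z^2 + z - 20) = (3*z^2 + 10*z + 7)/(3*(z + 5))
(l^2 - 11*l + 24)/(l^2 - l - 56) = (l - 3)/(l + 7)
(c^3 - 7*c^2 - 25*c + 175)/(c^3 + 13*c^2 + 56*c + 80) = (c^2 - 12*c + 35)/(c^2 + 8*c + 16)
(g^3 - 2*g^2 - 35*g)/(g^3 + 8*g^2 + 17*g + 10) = g*(g - 7)/(g^2 + 3*g + 2)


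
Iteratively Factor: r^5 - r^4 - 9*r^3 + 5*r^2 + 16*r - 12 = (r - 1)*(r^4 - 9*r^2 - 4*r + 12) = (r - 1)*(r + 2)*(r^3 - 2*r^2 - 5*r + 6) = (r - 3)*(r - 1)*(r + 2)*(r^2 + r - 2) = (r - 3)*(r - 1)^2*(r + 2)*(r + 2)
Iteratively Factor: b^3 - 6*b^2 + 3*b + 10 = (b + 1)*(b^2 - 7*b + 10) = (b - 5)*(b + 1)*(b - 2)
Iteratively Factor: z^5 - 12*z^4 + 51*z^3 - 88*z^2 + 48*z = (z - 4)*(z^4 - 8*z^3 + 19*z^2 - 12*z) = (z - 4)*(z - 3)*(z^3 - 5*z^2 + 4*z) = z*(z - 4)*(z - 3)*(z^2 - 5*z + 4) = z*(z - 4)*(z - 3)*(z - 1)*(z - 4)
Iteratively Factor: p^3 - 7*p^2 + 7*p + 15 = (p + 1)*(p^2 - 8*p + 15) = (p - 3)*(p + 1)*(p - 5)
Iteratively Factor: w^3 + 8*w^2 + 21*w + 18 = (w + 3)*(w^2 + 5*w + 6) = (w + 3)^2*(w + 2)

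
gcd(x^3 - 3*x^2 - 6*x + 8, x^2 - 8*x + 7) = x - 1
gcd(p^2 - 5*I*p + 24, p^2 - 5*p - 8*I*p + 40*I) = p - 8*I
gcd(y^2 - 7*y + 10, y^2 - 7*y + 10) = y^2 - 7*y + 10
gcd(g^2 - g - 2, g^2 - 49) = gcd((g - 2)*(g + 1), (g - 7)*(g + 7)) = 1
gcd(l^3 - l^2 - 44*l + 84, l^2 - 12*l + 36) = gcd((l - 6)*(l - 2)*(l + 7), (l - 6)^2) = l - 6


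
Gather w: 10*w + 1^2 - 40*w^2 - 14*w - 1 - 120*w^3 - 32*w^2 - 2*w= -120*w^3 - 72*w^2 - 6*w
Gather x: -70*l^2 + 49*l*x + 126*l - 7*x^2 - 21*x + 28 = -70*l^2 + 126*l - 7*x^2 + x*(49*l - 21) + 28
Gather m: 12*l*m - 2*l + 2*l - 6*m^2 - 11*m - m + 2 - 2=-6*m^2 + m*(12*l - 12)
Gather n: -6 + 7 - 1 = 0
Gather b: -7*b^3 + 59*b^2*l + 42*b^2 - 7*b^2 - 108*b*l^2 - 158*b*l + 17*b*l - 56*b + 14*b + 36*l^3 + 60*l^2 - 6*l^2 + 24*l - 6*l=-7*b^3 + b^2*(59*l + 35) + b*(-108*l^2 - 141*l - 42) + 36*l^3 + 54*l^2 + 18*l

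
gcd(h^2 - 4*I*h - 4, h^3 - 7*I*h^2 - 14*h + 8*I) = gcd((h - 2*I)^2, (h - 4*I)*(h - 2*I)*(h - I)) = h - 2*I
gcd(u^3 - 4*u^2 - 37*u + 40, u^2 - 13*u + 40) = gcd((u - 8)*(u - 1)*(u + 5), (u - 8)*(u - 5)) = u - 8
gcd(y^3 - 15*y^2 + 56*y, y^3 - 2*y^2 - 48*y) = y^2 - 8*y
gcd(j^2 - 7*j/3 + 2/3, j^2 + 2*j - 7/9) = j - 1/3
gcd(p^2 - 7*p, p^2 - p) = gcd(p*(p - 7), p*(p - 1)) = p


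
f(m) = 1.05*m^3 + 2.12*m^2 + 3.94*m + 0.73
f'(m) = 3.15*m^2 + 4.24*m + 3.94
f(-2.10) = -7.92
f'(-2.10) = 8.93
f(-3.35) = -28.15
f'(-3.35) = 25.09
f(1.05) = 8.42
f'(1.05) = 11.86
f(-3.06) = -21.56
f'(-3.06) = 20.46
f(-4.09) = -51.76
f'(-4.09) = 39.29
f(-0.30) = -0.29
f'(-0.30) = 2.95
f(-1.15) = -2.59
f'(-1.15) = 3.23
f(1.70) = 18.71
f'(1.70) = 20.25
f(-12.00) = -1555.67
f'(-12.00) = 406.66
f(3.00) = 59.98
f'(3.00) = 45.01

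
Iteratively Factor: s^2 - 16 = (s + 4)*(s - 4)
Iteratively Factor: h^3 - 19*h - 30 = (h - 5)*(h^2 + 5*h + 6) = (h - 5)*(h + 3)*(h + 2)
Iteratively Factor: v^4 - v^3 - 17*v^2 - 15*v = (v - 5)*(v^3 + 4*v^2 + 3*v) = (v - 5)*(v + 3)*(v^2 + v) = (v - 5)*(v + 1)*(v + 3)*(v)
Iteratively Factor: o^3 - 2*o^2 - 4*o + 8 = (o + 2)*(o^2 - 4*o + 4) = (o - 2)*(o + 2)*(o - 2)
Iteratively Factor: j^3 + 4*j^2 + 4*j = (j + 2)*(j^2 + 2*j) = (j + 2)^2*(j)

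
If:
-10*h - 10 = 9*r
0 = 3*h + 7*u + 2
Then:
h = -7*u/3 - 2/3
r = 70*u/27 - 10/27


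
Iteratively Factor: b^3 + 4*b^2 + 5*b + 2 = (b + 1)*(b^2 + 3*b + 2) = (b + 1)*(b + 2)*(b + 1)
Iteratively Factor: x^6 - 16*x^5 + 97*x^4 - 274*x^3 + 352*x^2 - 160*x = (x - 1)*(x^5 - 15*x^4 + 82*x^3 - 192*x^2 + 160*x) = (x - 2)*(x - 1)*(x^4 - 13*x^3 + 56*x^2 - 80*x) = x*(x - 2)*(x - 1)*(x^3 - 13*x^2 + 56*x - 80) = x*(x - 4)*(x - 2)*(x - 1)*(x^2 - 9*x + 20) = x*(x - 5)*(x - 4)*(x - 2)*(x - 1)*(x - 4)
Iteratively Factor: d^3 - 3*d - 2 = (d + 1)*(d^2 - d - 2) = (d - 2)*(d + 1)*(d + 1)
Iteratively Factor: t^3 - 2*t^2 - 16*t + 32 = (t - 4)*(t^2 + 2*t - 8) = (t - 4)*(t - 2)*(t + 4)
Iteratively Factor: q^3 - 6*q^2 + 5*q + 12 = (q - 3)*(q^2 - 3*q - 4) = (q - 4)*(q - 3)*(q + 1)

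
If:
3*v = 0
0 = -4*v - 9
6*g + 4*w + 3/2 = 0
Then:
No Solution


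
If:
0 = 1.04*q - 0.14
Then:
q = 0.13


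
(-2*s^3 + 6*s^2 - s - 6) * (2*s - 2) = -4*s^4 + 16*s^3 - 14*s^2 - 10*s + 12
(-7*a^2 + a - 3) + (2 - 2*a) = -7*a^2 - a - 1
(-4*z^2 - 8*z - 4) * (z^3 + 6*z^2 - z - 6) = -4*z^5 - 32*z^4 - 48*z^3 + 8*z^2 + 52*z + 24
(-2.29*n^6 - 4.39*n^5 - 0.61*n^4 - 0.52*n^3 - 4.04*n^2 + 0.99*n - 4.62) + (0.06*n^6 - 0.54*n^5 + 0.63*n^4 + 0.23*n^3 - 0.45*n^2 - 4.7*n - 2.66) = -2.23*n^6 - 4.93*n^5 + 0.02*n^4 - 0.29*n^3 - 4.49*n^2 - 3.71*n - 7.28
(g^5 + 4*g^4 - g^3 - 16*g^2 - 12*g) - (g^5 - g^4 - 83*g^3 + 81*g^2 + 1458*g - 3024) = 5*g^4 + 82*g^3 - 97*g^2 - 1470*g + 3024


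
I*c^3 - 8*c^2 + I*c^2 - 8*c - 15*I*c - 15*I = (c + 3*I)*(c + 5*I)*(I*c + I)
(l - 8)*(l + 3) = l^2 - 5*l - 24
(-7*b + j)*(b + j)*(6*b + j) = -42*b^3 - 43*b^2*j + j^3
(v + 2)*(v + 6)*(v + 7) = v^3 + 15*v^2 + 68*v + 84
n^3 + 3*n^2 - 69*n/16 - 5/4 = (n - 5/4)*(n + 1/4)*(n + 4)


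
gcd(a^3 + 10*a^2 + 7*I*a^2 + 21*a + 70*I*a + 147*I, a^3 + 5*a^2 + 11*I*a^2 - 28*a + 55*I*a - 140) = a + 7*I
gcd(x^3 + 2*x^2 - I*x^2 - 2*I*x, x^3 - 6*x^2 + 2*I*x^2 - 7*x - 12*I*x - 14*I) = 1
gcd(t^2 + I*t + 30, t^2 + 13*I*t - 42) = t + 6*I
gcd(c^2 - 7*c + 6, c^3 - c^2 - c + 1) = c - 1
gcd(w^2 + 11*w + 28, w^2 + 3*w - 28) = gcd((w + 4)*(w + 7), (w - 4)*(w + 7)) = w + 7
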